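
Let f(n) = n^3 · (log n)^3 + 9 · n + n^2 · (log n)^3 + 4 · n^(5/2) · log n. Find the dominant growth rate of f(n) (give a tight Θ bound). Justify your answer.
f(n) ∈ Θ(n^3 · (log n)^3)

Compare the terms by growth order. For large n, n^a · (log n)^b dominates n^a' · (log n)^b' iff a > a', or (a = a' and b > b'). Ranking the 4 terms shows the dominant one is n^3 · (log n)^3. Hence f(n) ∈ Θ(n^3 · (log n)^3).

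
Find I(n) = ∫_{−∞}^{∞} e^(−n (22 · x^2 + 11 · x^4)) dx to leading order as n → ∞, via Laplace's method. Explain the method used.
I(n) ~ sqrt(π/(22n))

φ(x) = 22 · x^2 + 11 · x^4 has its unique global minimum at x* = 0 (since φ'(x) = 44x + 44x^3 = 0 only at x = 0 for real x with both coefficients positive, and φ → ∞ as |x| → ∞). At x* = 0, φ(0) = 0 and φ''(0) = 44. Laplace's method then gives
  I(n) ~ sqrt(2π / (n · φ''(0))) · e^(−n φ(0)) = sqrt(2π / (44n)) = sqrt(π/(22n)).
The 11 · x^4 term contributes only at subleading order (an O(1/n) relative correction).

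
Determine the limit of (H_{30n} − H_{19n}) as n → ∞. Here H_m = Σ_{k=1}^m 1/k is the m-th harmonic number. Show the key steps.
lim = ln(30/19)

Euler-Maclaurin gives H_m = ln m + γ + 1/(2m) + O(1/m^2). The γ and O(1/m) terms cancel in the difference:
  H_{30n} − H_{19n} = ln(30n) − ln(19n) + O(1/n) = ln(30/19) + O(1/n).
Hence the limit is ln(30/19).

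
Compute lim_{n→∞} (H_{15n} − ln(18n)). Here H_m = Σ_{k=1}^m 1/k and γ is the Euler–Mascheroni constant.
lim = ln(5/6) + γ

By Euler-Maclaurin, H_m = ln m + γ + O(1/m). So
  H_{15n} − ln(18n) = ln(15n) + γ − ln(18n) + O(1/n)
                       = ln(15/18) + γ + O(1/n).
Hence the limit is ln(15/18) + γ (= ln(5/6)).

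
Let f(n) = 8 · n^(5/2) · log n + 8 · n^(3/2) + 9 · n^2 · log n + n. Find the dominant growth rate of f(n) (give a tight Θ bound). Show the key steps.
f(n) ∈ Θ(n^(5/2) · log n)

Compare the terms by growth order. For large n, n^a · (log n)^b dominates n^a' · (log n)^b' iff a > a', or (a = a' and b > b'). Ranking the 4 terms shows the dominant one is 8 · n^(5/2) · log n. Hence f(n) ∈ Θ(n^(5/2) · log n).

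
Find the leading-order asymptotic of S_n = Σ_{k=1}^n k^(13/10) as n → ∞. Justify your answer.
S_n ~ (10/23) · n^(23/10)

Integral comparison: Σ_{k=1}^n k^(13/10) = ∫_0^n x^(13/10) dx + O(n^(13/10)). The integral is n^(1 + 13/10) / (1 + 13/10) = n^((13+10)/10) / ((13+10)/10) = (10/23) · n^(23/10).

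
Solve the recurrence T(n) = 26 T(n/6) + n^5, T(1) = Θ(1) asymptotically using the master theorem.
T(n) = Θ(n^5)

log_6 26 ≈ 1.818. f(n) = n^5 dominates n^(log_6 26) since 5 > 1.818, and the regularity condition a·f(n/b) = 26·(n/6)^5 = (26/7776)·n^5 ≤ c·f(n) holds with c = 26/7776 ≈ 0.00334 < 1. So this is Case 3: T(n) = Θ(f(n)) = Θ(n^5).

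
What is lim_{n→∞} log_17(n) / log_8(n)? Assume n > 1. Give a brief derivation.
lim = ln(8) / ln(17) = log_17(8)

Change of base: log_17(n) = ln n / ln 17 and log_8(n) = ln n / ln 8. The ratio is (ln n / ln 17) · (ln 8 / ln n) = ln 8 / ln 17, a constant independent of n. So the limit is ln 8 / ln 17 = log_17(8).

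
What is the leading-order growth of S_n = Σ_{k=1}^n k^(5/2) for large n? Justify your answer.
S_n ~ (2/7) · n^(7/2)

Integral comparison: Σ_{k=1}^n k^(5/2) = ∫_0^n x^(5/2) dx + O(n^(5/2)). The integral is n^(1 + 5/2) / (1 + 5/2) = n^((5+2)/2) / ((5+2)/2) = (2/7) · n^(7/2).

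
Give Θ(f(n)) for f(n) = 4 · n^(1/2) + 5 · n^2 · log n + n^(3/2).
f(n) ∈ Θ(n^2 · log n)

Compare the terms by growth order. For large n, n^a · (log n)^b dominates n^a' · (log n)^b' iff a > a', or (a = a' and b > b'). Ranking the 3 terms shows the dominant one is 5 · n^2 · log n. Hence f(n) ∈ Θ(n^2 · log n).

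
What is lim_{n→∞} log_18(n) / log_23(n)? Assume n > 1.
lim = ln(23) / ln(18) = log_18(23)

Change of base: log_18(n) = ln n / ln 18 and log_23(n) = ln n / ln 23. The ratio is (ln n / ln 18) · (ln 23 / ln n) = ln 23 / ln 18, a constant independent of n. So the limit is ln 23 / ln 18 = log_18(23).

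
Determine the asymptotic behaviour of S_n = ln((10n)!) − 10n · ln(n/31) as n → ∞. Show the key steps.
S_n ~ 10n · (ln 310 − 1) + O(ln n)

Stirling: ln((10n)!) = 10n ln(10n) − 10n + O(ln n).
  S_n = 10n ln(10n) − 10n − 10n ln(n/31) + O(ln n)
      = 10n ln(10n) − 10n ln n + 10n ln 31 − 10n + O(ln n)
      = 10n ln 10 + 10n ln 31 − 10n + O(ln n)
      = 10n (ln 310 − 1) + O(ln n).
Numerically ln(310) − 1 ≈ 4.7366.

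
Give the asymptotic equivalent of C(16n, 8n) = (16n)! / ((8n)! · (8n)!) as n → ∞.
C(16n, 8n) ~ (4)^(8n) · sqrt(1/(π·8n))

Write N = 8n. Apply Stirling to each factorial:
  (2N)! ~ sqrt(2π·2N) · (2N/e)^(2N),
  N! ~ sqrt(2π N) · (N/e)^N,
  (1N)! ~ sqrt(2π·1N) · (1N/e)^(1N).
The exponential factors combine to (2N)^(2N) / (N^N · (1N)^(1N)) = 2^(2N)/1^(1N) = (2^2/1^1)^N = (4)^N.
The square-root prefactors combine to sqrt(2π·2N) / (sqrt(2π N)·sqrt(2π·1N)) = sqrt(2 / (2π·1·N)) = sqrt(1/(π·8n)).
Substituting N = 8n: C(16n, 8n) ~ (4)^(8n) · sqrt(1/(π·8n)).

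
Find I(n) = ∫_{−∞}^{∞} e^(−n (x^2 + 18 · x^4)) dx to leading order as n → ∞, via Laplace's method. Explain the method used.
I(n) ~ sqrt(π/n)

φ(x) = x^2 + 18 · x^4 has its unique global minimum at x* = 0 (since φ'(x) = 2x + 72x^3 = 0 only at x = 0 for real x with both coefficients positive, and φ → ∞ as |x| → ∞). At x* = 0, φ(0) = 0 and φ''(0) = 2. Laplace's method then gives
  I(n) ~ sqrt(2π / (n · φ''(0))) · e^(−n φ(0)) = sqrt(2π / (2n)) = sqrt(π/n).
The 18 · x^4 term contributes only at subleading order (an O(1/n) relative correction).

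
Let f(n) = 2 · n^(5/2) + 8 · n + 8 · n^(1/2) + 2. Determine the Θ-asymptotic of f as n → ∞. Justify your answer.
f(n) ∈ Θ(n^(5/2))

Compare the terms by growth order. For large n, n^a · (log n)^b dominates n^a' · (log n)^b' iff a > a', or (a = a' and b > b'). Ranking the 4 terms shows the dominant one is 2 · n^(5/2). Hence f(n) ∈ Θ(n^(5/2)).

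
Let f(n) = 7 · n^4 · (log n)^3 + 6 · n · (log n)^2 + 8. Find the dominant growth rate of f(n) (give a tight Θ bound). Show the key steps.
f(n) ∈ Θ(n^4 · (log n)^3)

Compare the terms by growth order. For large n, n^a · (log n)^b dominates n^a' · (log n)^b' iff a > a', or (a = a' and b > b'). Ranking the 3 terms shows the dominant one is 7 · n^4 · (log n)^3. Hence f(n) ∈ Θ(n^4 · (log n)^3).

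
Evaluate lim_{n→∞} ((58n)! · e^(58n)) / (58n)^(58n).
lim = ∞

Stirling: (58n)! ~ sqrt(2π·58n) · (58n/e)^(58n). Hence
  (58n)! · e^(58n) / (58n)^(58n) ~ sqrt(2π·58n) = sqrt(2π·58) · sqrt(n) → ∞.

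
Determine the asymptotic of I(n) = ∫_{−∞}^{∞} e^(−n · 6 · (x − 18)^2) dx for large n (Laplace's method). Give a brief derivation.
I(n) = sqrt(π/(6n))

Here φ(x) = 6 · (x − 18)^2 has its unique minimum at x* = 18 with φ(x*) = 0 and φ''(x*) = 12. Laplace's method gives
  I(n) ~ e^(−n φ(x*)) · sqrt(2π / (n · φ''(x*))) = sqrt(2π / (12n)) = sqrt(π/(6n)).
This is exact: substituting u = (x − 18)·sqrt(6n) gives I(n) = (1/sqrt(6n)) ∫_{−∞}^{∞} e^(−u^2) du = sqrt(π/(6n)).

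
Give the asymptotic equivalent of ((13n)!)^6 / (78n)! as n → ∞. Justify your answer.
((13n)!)^6/(78n)! ~ ((2π·13n)^(5/2) / sqrt(6)) · 6^(−6·13n)  →  0

Write N = 13n. Stirling: N! ~ sqrt(2π N)(N/e)^N and (6N)! ~ sqrt(2π·6N)·(6N/e)^(6N).
  (N!)^6/(6N)! ~ (2π N)^(6/2) (N/e)^(6N) / [sqrt(2π·6N) (6N/e)^(6N)]
     = (2π N)^(6/2) / sqrt(2π·6N) · (N/(6N))^(6N)
     = (2π N)^((6−1)/2) / sqrt(6) · 6^(−6N).
Since 6^6 > 1, the factor 6^(−6N) decays exponentially, so the ratio → 0. Substituting N = 13n gives the stated form.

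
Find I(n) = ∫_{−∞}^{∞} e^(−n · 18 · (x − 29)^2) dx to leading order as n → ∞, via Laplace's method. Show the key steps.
I(n) = sqrt(π/(18n))

Here φ(x) = 18 · (x − 29)^2 has its unique minimum at x* = 29 with φ(x*) = 0 and φ''(x*) = 36. Laplace's method gives
  I(n) ~ e^(−n φ(x*)) · sqrt(2π / (n · φ''(x*))) = sqrt(2π / (36n)) = sqrt(π/(18n)).
This is exact: substituting u = (x − 29)·sqrt(18n) gives I(n) = (1/sqrt(18n)) ∫_{−∞}^{∞} e^(−u^2) du = sqrt(π/(18n)).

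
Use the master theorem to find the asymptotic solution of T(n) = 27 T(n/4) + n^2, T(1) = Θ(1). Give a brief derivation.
T(n) = Θ(n^(log_4 27))

Master theorem: compare f(n) = n^2 to n^(log_4 27) where log_4 27 ≈ 2.377. Since 2 < log_4 27, we have f(n) = O(n^(log_4 27 − ε)) for some ε > 0 — Case 1. Hence T(n) = Θ(n^(log_4 27)).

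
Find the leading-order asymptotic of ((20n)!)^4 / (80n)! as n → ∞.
((20n)!)^4/(80n)! ~ ((2π·20n)^(3/2) / 2) · 4^(−4·20n)  →  0

Write N = 20n. Stirling: N! ~ sqrt(2π N)(N/e)^N and (4N)! ~ sqrt(2π·4N)·(4N/e)^(4N).
  (N!)^4/(4N)! ~ (2π N)^(4/2) (N/e)^(4N) / [sqrt(2π·4N) (4N/e)^(4N)]
     = (2π N)^(4/2) / sqrt(2π·4N) · (N/(4N))^(4N)
     = (2π N)^((4−1)/2) / 2 · 4^(−4N).
Since 4^4 > 1, the factor 4^(−4N) decays exponentially, so the ratio → 0. Substituting N = 20n gives the stated form.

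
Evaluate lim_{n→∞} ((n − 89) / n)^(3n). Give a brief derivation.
lim = e^(−267)

Rewrite as (1 − 89/n)^(3n). By the standard limit (1 + x/n)^n → e^x, we have (1 − 89/n)^n → e^(−89), and raising to the 3rd power gives e^(−267).
More precisely, ln[(1 − 89/n)^(3n)] = 3n · ln(1 − 89/n) = 3n · (-89/n + O(1/n^2)) = -267 + O(1/n) → -267.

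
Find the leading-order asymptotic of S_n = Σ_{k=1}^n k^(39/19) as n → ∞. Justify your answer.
S_n ~ (19/58) · n^(58/19)

Integral comparison: Σ_{k=1}^n k^(39/19) = ∫_0^n x^(39/19) dx + O(n^(39/19)). The integral is n^(1 + 39/19) / (1 + 39/19) = n^((39+19)/19) / ((39+19)/19) = (19/58) · n^(58/19).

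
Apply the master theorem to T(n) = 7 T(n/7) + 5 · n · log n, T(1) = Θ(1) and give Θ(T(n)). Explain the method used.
T(n) = Θ(n · (log n)^2)

Here log_7 7 = 1 and f(n) = 5 · n · log n = Θ(n^(log_7 7) · (log n)^1). This is the extended Case 2 of the master theorem (f matches the critical exponent up to log factors), giving T(n) = Θ(n^(log_7 7) · (log n)^(1+1)) = Θ(n · (log n)^2).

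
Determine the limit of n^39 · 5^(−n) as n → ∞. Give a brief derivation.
lim = 0

Exponentials with base > 1 dominate every fixed polynomial: for any fixed c, n^c / 5^n → 0 as n → ∞ (e.g. by the ratio test, or by writing 5^n = e^(n ln 5) and noting e^(n ln 5) / n^c → ∞). Hence n^39 · 5^(−n) = n^39 / 5^n → 0.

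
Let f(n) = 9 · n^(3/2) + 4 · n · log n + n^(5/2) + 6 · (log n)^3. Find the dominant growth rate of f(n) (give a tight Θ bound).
f(n) ∈ Θ(n^(5/2))

Compare the terms by growth order. For large n, n^a · (log n)^b dominates n^a' · (log n)^b' iff a > a', or (a = a' and b > b'). Ranking the 4 terms shows the dominant one is n^(5/2). Hence f(n) ∈ Θ(n^(5/2)).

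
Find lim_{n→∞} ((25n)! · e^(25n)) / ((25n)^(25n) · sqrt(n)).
lim = sqrt(2π·25)

Stirling: (25n)! ~ sqrt(2π·25n) · (25n/e)^(25n). Hence
  (25n)! · e^(25n) / (25n)^(25n) ~ sqrt(2π·25n).
Dividing by sqrt(n): sqrt(2π·25n) / sqrt(n) = sqrt(2π·25) · n^((1−1)/2), so the limit is sqrt(2π·25).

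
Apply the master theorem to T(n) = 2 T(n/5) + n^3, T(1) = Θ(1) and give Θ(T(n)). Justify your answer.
T(n) = Θ(n^3)

log_5 2 ≈ 0.431. f(n) = n^3 dominates n^(log_5 2) since 3 > 0.431, and the regularity condition a·f(n/b) = 2·(n/5)^3 = (2/125)·n^3 ≤ c·f(n) holds with c = 2/125 ≈ 0.016 < 1. So this is Case 3: T(n) = Θ(f(n)) = Θ(n^3).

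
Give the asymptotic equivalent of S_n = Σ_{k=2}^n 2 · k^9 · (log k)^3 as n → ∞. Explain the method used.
S_n ~ n^10 · (log n)^3 / 5

By integral comparison, S_n = ∫_1^n 2 · x^9 · (log x)^3 dx + O(n^9 · (log n)^3). For the integral, the leading term of ∫_1^n x^9 (log x)^3 dx is n^10/10 · (log n)^3 (by repeated integration by parts; each step lowers the log-exponent and produces a relatively O(1/log n) correction). Hence S_n ~ n^10 · (log n)^3 / 5.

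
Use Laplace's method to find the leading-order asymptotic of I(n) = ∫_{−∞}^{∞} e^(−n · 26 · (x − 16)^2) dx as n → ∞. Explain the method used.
I(n) = sqrt(π/(26n))

Here φ(x) = 26 · (x − 16)^2 has its unique minimum at x* = 16 with φ(x*) = 0 and φ''(x*) = 52. Laplace's method gives
  I(n) ~ e^(−n φ(x*)) · sqrt(2π / (n · φ''(x*))) = sqrt(2π / (52n)) = sqrt(π/(26n)).
This is exact: substituting u = (x − 16)·sqrt(26n) gives I(n) = (1/sqrt(26n)) ∫_{−∞}^{∞} e^(−u^2) du = sqrt(π/(26n)).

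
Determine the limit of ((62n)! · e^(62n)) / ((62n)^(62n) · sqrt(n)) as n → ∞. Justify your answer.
lim = sqrt(2π·62)

Stirling: (62n)! ~ sqrt(2π·62n) · (62n/e)^(62n). Hence
  (62n)! · e^(62n) / (62n)^(62n) ~ sqrt(2π·62n).
Dividing by sqrt(n): sqrt(2π·62n) / sqrt(n) = sqrt(2π·62) · n^((1−1)/2), so the limit is sqrt(2π·62).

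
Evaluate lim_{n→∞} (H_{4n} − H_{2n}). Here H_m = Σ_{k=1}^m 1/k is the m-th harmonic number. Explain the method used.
lim = ln(4/2) = ln 2

Euler-Maclaurin gives H_m = ln m + γ + 1/(2m) + O(1/m^2). The γ and O(1/m) terms cancel in the difference:
  H_{4n} − H_{2n} = ln(4n) − ln(2n) + O(1/n) = ln(4/2) + O(1/n).
Hence the limit is ln(4/2) = ln 2.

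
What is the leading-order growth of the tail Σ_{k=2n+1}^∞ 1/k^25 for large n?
Σ_{k>2n} 1/k^25 ~ 1/(24 · (2n)^24)

Compare to the integral: ∫_{2n}^∞ x^(−25) dx = [−x^(−24)/24]_{2n}^∞ = 1/((25−1)·(2n)^24). Euler-Maclaurin then gives
  Σ_{k>2n} 1/k^25 = ∫_{2n}^∞ dx/x^25 − 1/(2·(2n)^25) + O(1/(2n)^26).
(Equivalently this is ζ(25) − Σ_{k≤2n} 1/k^25.)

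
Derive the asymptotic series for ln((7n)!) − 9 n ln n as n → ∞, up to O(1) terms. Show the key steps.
ln((7n)!) − 9 n ln n = −2 n ln n + 7(ln 7 − 1) n + (1/2) ln(2π·7n) + O(1/n)

Stirling: ln((7n)!) = 7n ln(7n) − 7n + (1/2) ln(2π·7n) + O(1/n).
Expand 7n ln(7n) = 7n (ln n + ln 7) = 7n ln n + 7n ln 7.
Subtract 9n ln n: leading term is (7 − 9) n ln n = −2 n ln n. The next term is 7n ln 7 − 7n = 7(ln 7 − 1) n. Then the (1/2) ln(2π·7n) correction.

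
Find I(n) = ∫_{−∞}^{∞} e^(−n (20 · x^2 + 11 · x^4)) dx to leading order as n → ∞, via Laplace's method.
I(n) ~ sqrt(π/(20n))

φ(x) = 20 · x^2 + 11 · x^4 has its unique global minimum at x* = 0 (since φ'(x) = 40x + 44x^3 = 0 only at x = 0 for real x with both coefficients positive, and φ → ∞ as |x| → ∞). At x* = 0, φ(0) = 0 and φ''(0) = 40. Laplace's method then gives
  I(n) ~ sqrt(2π / (n · φ''(0))) · e^(−n φ(0)) = sqrt(2π / (40n)) = sqrt(π/(20n)).
The 11 · x^4 term contributes only at subleading order (an O(1/n) relative correction).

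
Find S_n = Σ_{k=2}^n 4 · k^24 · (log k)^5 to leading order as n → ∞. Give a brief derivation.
S_n ~ 4 · n^25 · (log n)^5 / 25

By integral comparison, S_n = ∫_1^n 4 · x^24 · (log x)^5 dx + O(n^24 · (log n)^5). For the integral, the leading term of ∫_1^n x^24 (log x)^5 dx is n^25/25 · (log n)^5 (by repeated integration by parts; each step lowers the log-exponent and produces a relatively O(1/log n) correction). Hence S_n ~ 4 · n^25 · (log n)^5 / 25.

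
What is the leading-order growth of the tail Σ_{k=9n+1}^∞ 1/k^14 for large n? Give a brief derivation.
Σ_{k>9n} 1/k^14 ~ 1/(13 · (9n)^13)

Compare to the integral: ∫_{9n}^∞ x^(−14) dx = [−x^(−13)/13]_{9n}^∞ = 1/((14−1)·(9n)^13). Euler-Maclaurin then gives
  Σ_{k>9n} 1/k^14 = ∫_{9n}^∞ dx/x^14 − 1/(2·(9n)^14) + O(1/(9n)^15).
(Equivalently this is ζ(14) − Σ_{k≤9n} 1/k^14.)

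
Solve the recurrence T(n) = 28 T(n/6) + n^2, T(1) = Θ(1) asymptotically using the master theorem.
T(n) = Θ(n^2)

log_6 28 ≈ 1.860. f(n) = n^2 dominates n^(log_6 28) since 2 > 1.860, and the regularity condition a·f(n/b) = 28·(n/6)^2 = (28/36)·n^2 ≤ c·f(n) holds with c = 28/36 ≈ 0.778 < 1. So this is Case 3: T(n) = Θ(f(n)) = Θ(n^2).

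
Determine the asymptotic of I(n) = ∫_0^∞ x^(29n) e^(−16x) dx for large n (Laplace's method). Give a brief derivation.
I(n) ~ (sqrt(2π·29n) / 16) · (29n/(16e))^(29n)

Write the integrand as exp(29n ln x − 16x) and set f(x) = 29n ln x − 16x. Then f'(x) = 29n/x − 16 = 0 at x* = 29n/16, and f''(x*) = −29n/x*^2 = −16^2/(29n). Laplace's method (interior maximum) gives
  I(n) ~ e^(f(x*)) · sqrt(2π / |f''(x*)|)
        = exp(29n ln(29n/16) − 29n) · sqrt(2π · 29n / 16^2)
        = (29n/16)^(29n) e^(−29n) · sqrt(2π·29n) / 16
        = (sqrt(2π·29n) / 16) · (29n/(16e))^(29n).
This matches Γ(29n+1)/16^(29n+1) with Stirling applied to Γ.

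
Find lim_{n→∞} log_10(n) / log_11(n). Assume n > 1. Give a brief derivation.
lim = ln(11) / ln(10) = log_10(11)

Change of base: log_10(n) = ln n / ln 10 and log_11(n) = ln n / ln 11. The ratio is (ln n / ln 10) · (ln 11 / ln n) = ln 11 / ln 10, a constant independent of n. So the limit is ln 11 / ln 10 = log_10(11).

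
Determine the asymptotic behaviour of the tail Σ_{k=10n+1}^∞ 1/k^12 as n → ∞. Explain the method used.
Σ_{k>10n} 1/k^12 ~ 1/(11 · (10n)^11)

Compare to the integral: ∫_{10n}^∞ x^(−12) dx = [−x^(−11)/11]_{10n}^∞ = 1/((12−1)·(10n)^11). Euler-Maclaurin then gives
  Σ_{k>10n} 1/k^12 = ∫_{10n}^∞ dx/x^12 − 1/(2·(10n)^12) + O(1/(10n)^13).
(Equivalently this is ζ(12) − Σ_{k≤10n} 1/k^12.)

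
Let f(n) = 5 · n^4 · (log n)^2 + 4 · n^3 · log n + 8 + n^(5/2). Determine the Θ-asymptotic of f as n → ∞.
f(n) ∈ Θ(n^4 · (log n)^2)

Compare the terms by growth order. For large n, n^a · (log n)^b dominates n^a' · (log n)^b' iff a > a', or (a = a' and b > b'). Ranking the 4 terms shows the dominant one is 5 · n^4 · (log n)^2. Hence f(n) ∈ Θ(n^4 · (log n)^2).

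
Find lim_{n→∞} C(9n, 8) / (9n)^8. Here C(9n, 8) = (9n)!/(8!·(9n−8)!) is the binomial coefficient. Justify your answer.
lim = 1/8! = 1/40320

With N = 9n → ∞: C(N, 8) / N^8 = [N(N−1)…(N−7)] / (8! · N^8) = (1/8!) · 1 · (1 − 1/(9n)) · … · (1 − 7/(9n)). Each factor → 1 as N → ∞, so the limit is 1/8! = 1/40320.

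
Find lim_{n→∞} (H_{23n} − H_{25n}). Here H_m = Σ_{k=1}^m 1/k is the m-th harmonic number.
lim = ln(23/25)

Euler-Maclaurin gives H_m = ln m + γ + 1/(2m) + O(1/m^2). The γ and O(1/m) terms cancel in the difference:
  H_{23n} − H_{25n} = ln(23n) − ln(25n) + O(1/n) = ln(23/25) + O(1/n).
Hence the limit is ln(23/25).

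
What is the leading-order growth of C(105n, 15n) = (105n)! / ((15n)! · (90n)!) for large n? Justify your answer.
C(105n, 15n) ~ (823543/46656)^(15n) · sqrt(7/(12π·15n))

Write N = 15n. Apply Stirling to each factorial:
  (7N)! ~ sqrt(2π·7N) · (7N/e)^(7N),
  N! ~ sqrt(2π N) · (N/e)^N,
  (6N)! ~ sqrt(2π·6N) · (6N/e)^(6N).
The exponential factors combine to (7N)^(7N) / (N^N · (6N)^(6N)) = 7^(7N)/6^(6N) = (7^7/6^6)^N = (823543/46656)^N.
The square-root prefactors combine to sqrt(2π·7N) / (sqrt(2π N)·sqrt(2π·6N)) = sqrt(7 / (2π·6·N)) = sqrt(7/(12π·15n)).
Substituting N = 15n: C(105n, 15n) ~ (823543/46656)^(15n) · sqrt(7/(12π·15n)).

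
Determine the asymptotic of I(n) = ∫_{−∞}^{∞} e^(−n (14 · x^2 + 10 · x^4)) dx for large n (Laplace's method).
I(n) ~ sqrt(π/(14n))

φ(x) = 14 · x^2 + 10 · x^4 has its unique global minimum at x* = 0 (since φ'(x) = 28x + 40x^3 = 0 only at x = 0 for real x with both coefficients positive, and φ → ∞ as |x| → ∞). At x* = 0, φ(0) = 0 and φ''(0) = 28. Laplace's method then gives
  I(n) ~ sqrt(2π / (n · φ''(0))) · e^(−n φ(0)) = sqrt(2π / (28n)) = sqrt(π/(14n)).
The 10 · x^4 term contributes only at subleading order (an O(1/n) relative correction).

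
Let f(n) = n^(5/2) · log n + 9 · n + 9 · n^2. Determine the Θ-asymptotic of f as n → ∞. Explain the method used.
f(n) ∈ Θ(n^(5/2) · log n)

Compare the terms by growth order. For large n, n^a · (log n)^b dominates n^a' · (log n)^b' iff a > a', or (a = a' and b > b'). Ranking the 3 terms shows the dominant one is n^(5/2) · log n. Hence f(n) ∈ Θ(n^(5/2) · log n).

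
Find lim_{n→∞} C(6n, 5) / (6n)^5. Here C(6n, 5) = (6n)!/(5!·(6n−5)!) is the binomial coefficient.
lim = 1/5! = 1/120

With N = 6n → ∞: C(N, 5) / N^5 = [N(N−1)…(N−4)] / (5! · N^5) = (1/5!) · 1 · (1 − 1/(6n)) · (1 − 2/(6n)) · (1 − 3/(6n)) · (1 − 4/(6n)). Each factor → 1 as N → ∞, so the limit is 1/5! = 1/120.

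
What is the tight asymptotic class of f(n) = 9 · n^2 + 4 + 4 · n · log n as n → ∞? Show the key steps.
f(n) ∈ Θ(n^2)

Compare the terms by growth order. For large n, n^a · (log n)^b dominates n^a' · (log n)^b' iff a > a', or (a = a' and b > b'). Ranking the 3 terms shows the dominant one is 9 · n^2. Hence f(n) ∈ Θ(n^2).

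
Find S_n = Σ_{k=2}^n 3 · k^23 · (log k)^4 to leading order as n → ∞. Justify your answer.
S_n ~ n^24 · (log n)^4 / 8

By integral comparison, S_n = ∫_1^n 3 · x^23 · (log x)^4 dx + O(n^23 · (log n)^4). For the integral, the leading term of ∫_1^n x^23 (log x)^4 dx is n^24/24 · (log n)^4 (by repeated integration by parts; each step lowers the log-exponent and produces a relatively O(1/log n) correction). Hence S_n ~ n^24 · (log n)^4 / 8.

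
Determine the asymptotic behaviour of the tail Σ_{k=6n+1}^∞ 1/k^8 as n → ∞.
Σ_{k>6n} 1/k^8 ~ 1/(7 · (6n)^7)

Compare to the integral: ∫_{6n}^∞ x^(−8) dx = [−x^(−7)/7]_{6n}^∞ = 1/((8−1)·(6n)^7). Euler-Maclaurin then gives
  Σ_{k>6n} 1/k^8 = ∫_{6n}^∞ dx/x^8 − 1/(2·(6n)^8) + O(1/(6n)^9).
(Equivalently this is ζ(8) − Σ_{k≤6n} 1/k^8.)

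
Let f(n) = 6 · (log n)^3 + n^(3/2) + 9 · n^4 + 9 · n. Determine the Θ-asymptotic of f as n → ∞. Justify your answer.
f(n) ∈ Θ(n^4)

Compare the terms by growth order. For large n, n^a · (log n)^b dominates n^a' · (log n)^b' iff a > a', or (a = a' and b > b'). Ranking the 4 terms shows the dominant one is 9 · n^4. Hence f(n) ∈ Θ(n^4).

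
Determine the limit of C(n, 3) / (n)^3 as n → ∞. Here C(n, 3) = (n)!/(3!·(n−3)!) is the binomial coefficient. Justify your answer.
lim = 1/3! = 1/6

With N = n → ∞: C(N, 3) / N^3 = [N(N−1)…(N−2)] / (3! · N^3) = (1/3!) · 1 · (1 − 1/n) · (1 − 2/n). Each factor → 1 as N → ∞, so the limit is 1/3! = 1/6.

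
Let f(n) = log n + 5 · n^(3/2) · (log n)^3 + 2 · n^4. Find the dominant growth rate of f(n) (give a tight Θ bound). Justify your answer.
f(n) ∈ Θ(n^4)

Compare the terms by growth order. For large n, n^a · (log n)^b dominates n^a' · (log n)^b' iff a > a', or (a = a' and b > b'). Ranking the 3 terms shows the dominant one is 2 · n^4. Hence f(n) ∈ Θ(n^4).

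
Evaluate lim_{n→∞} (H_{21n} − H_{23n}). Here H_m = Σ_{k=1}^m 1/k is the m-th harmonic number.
lim = ln(21/23)

Euler-Maclaurin gives H_m = ln m + γ + 1/(2m) + O(1/m^2). The γ and O(1/m) terms cancel in the difference:
  H_{21n} − H_{23n} = ln(21n) − ln(23n) + O(1/n) = ln(21/23) + O(1/n).
Hence the limit is ln(21/23).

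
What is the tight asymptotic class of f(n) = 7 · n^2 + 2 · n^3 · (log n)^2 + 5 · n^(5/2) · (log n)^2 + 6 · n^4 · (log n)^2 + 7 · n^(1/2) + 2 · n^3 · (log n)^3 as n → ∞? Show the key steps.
f(n) ∈ Θ(n^4 · (log n)^2)

Compare the terms by growth order. For large n, n^a · (log n)^b dominates n^a' · (log n)^b' iff a > a', or (a = a' and b > b'). Ranking the 6 terms shows the dominant one is 6 · n^4 · (log n)^2. Hence f(n) ∈ Θ(n^4 · (log n)^2).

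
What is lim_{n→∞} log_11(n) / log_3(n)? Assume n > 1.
lim = ln(3) / ln(11) = log_11(3)

Change of base: log_11(n) = ln n / ln 11 and log_3(n) = ln n / ln 3. The ratio is (ln n / ln 11) · (ln 3 / ln n) = ln 3 / ln 11, a constant independent of n. So the limit is ln 3 / ln 11 = log_11(3).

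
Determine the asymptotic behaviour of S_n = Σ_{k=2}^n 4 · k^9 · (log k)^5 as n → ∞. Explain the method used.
S_n ~ 2 · n^10 · (log n)^5 / 5

By integral comparison, S_n = ∫_1^n 4 · x^9 · (log x)^5 dx + O(n^9 · (log n)^5). For the integral, the leading term of ∫_1^n x^9 (log x)^5 dx is n^10/10 · (log n)^5 (by repeated integration by parts; each step lowers the log-exponent and produces a relatively O(1/log n) correction). Hence S_n ~ 2 · n^10 · (log n)^5 / 5.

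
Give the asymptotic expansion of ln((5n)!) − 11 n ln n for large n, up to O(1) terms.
ln((5n)!) − 11 n ln n = −6 n ln n + 5(ln 5 − 1) n + (1/2) ln(2π·5n) + O(1/n)

Stirling: ln((5n)!) = 5n ln(5n) − 5n + (1/2) ln(2π·5n) + O(1/n).
Expand 5n ln(5n) = 5n (ln n + ln 5) = 5n ln n + 5n ln 5.
Subtract 11n ln n: leading term is (5 − 11) n ln n = −6 n ln n. The next term is 5n ln 5 − 5n = 5(ln 5 − 1) n. Then the (1/2) ln(2π·5n) correction.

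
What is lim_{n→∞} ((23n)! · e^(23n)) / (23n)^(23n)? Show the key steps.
lim = ∞

Stirling: (23n)! ~ sqrt(2π·23n) · (23n/e)^(23n). Hence
  (23n)! · e^(23n) / (23n)^(23n) ~ sqrt(2π·23n) = sqrt(2π·23) · sqrt(n) → ∞.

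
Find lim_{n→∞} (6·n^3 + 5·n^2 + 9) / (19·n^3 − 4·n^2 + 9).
lim = 6/19

For large n the leading n^3 terms dominate both numerator and denominator. Dividing top and bottom by n^3, every other term tends to 0, leaving 6/19.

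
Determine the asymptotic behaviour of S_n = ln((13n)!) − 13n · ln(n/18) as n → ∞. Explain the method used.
S_n ~ 13n · (ln 234 − 1) + O(ln n)

Stirling: ln((13n)!) = 13n ln(13n) − 13n + O(ln n).
  S_n = 13n ln(13n) − 13n − 13n ln(n/18) + O(ln n)
      = 13n ln(13n) − 13n ln n + 13n ln 18 − 13n + O(ln n)
      = 13n ln 13 + 13n ln 18 − 13n + O(ln n)
      = 13n (ln 234 − 1) + O(ln n).
Numerically ln(234) − 1 ≈ 4.4553.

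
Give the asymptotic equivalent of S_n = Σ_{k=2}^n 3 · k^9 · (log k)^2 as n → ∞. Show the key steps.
S_n ~ 3 · n^10 · (log n)^2 / 10

By integral comparison, S_n = ∫_1^n 3 · x^9 · (log x)^2 dx + O(n^9 · (log n)^2). For the integral, the leading term of ∫_1^n x^9 (log x)^2 dx is n^10/10 · (log n)^2 (by repeated integration by parts; each step lowers the log-exponent and produces a relatively O(1/log n) correction). Hence S_n ~ 3 · n^10 · (log n)^2 / 10.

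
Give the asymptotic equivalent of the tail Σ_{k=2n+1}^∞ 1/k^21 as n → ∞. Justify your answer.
Σ_{k>2n} 1/k^21 ~ 1/(20 · (2n)^20)

Compare to the integral: ∫_{2n}^∞ x^(−21) dx = [−x^(−20)/20]_{2n}^∞ = 1/((21−1)·(2n)^20). Euler-Maclaurin then gives
  Σ_{k>2n} 1/k^21 = ∫_{2n}^∞ dx/x^21 − 1/(2·(2n)^21) + O(1/(2n)^22).
(Equivalently this is ζ(21) − Σ_{k≤2n} 1/k^21.)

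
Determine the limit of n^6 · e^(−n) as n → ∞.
lim = 0

Exponentials with base > 1 dominate every fixed polynomial: for any fixed c, n^c / e^n → 0 as n → ∞ (e.g. by the ratio test, or since e^n grows faster than any power of n). Hence n^6 · e^(−n) = n^6 / e^n → 0.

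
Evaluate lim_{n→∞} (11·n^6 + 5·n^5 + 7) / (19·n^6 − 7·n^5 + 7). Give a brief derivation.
lim = 11/19

For large n the leading n^6 terms dominate both numerator and denominator. Dividing top and bottom by n^6, every other term tends to 0, leaving 11/19.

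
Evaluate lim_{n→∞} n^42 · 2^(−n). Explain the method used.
lim = 0

Exponentials with base > 1 dominate every fixed polynomial: for any fixed c, n^c / 2^n → 0 as n → ∞ (e.g. by the ratio test, or by writing 2^n = e^(n ln 2) and noting e^(n ln 2) / n^c → ∞). Hence n^42 · 2^(−n) = n^42 / 2^n → 0.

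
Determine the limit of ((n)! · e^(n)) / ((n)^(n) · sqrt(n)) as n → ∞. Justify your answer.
lim = sqrt(2π)

Stirling: (n)! ~ sqrt(2π·n) · (n/e)^(n). Hence
  (n)! · e^(n) / (n)^(n) ~ sqrt(2π·n).
Dividing by sqrt(n): sqrt(2π·n) / sqrt(n) = sqrt(2π) · n^((1−1)/2), so the limit is sqrt(2π).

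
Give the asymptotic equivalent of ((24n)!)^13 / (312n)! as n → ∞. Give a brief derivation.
((24n)!)^13/(312n)! ~ ((2π·24n)^(12/2) / sqrt(13)) · 13^(−13·24n)  →  0

Write N = 24n. Stirling: N! ~ sqrt(2π N)(N/e)^N and (13N)! ~ sqrt(2π·13N)·(13N/e)^(13N).
  (N!)^13/(13N)! ~ (2π N)^(13/2) (N/e)^(13N) / [sqrt(2π·13N) (13N/e)^(13N)]
     = (2π N)^(13/2) / sqrt(2π·13N) · (N/(13N))^(13N)
     = (2π N)^((13−1)/2) / sqrt(13) · 13^(−13N).
Since 13^13 > 1, the factor 13^(−13N) decays exponentially, so the ratio → 0. Substituting N = 24n gives the stated form.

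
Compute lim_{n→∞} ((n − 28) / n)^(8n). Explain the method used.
lim = e^(−224)

Rewrite as (1 − 28/n)^(8n). By the standard limit (1 + x/n)^n → e^x, we have (1 − 28/n)^n → e^(−28), and raising to the 8th power gives e^(−224).
More precisely, ln[(1 − 28/n)^(8n)] = 8n · ln(1 − 28/n) = 8n · (-28/n + O(1/n^2)) = -224 + O(1/n) → -224.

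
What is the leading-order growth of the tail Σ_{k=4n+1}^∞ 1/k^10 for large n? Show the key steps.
Σ_{k>4n} 1/k^10 ~ 1/(9 · (4n)^9)

Compare to the integral: ∫_{4n}^∞ x^(−10) dx = [−x^(−9)/9]_{4n}^∞ = 1/((10−1)·(4n)^9). Euler-Maclaurin then gives
  Σ_{k>4n} 1/k^10 = ∫_{4n}^∞ dx/x^10 − 1/(2·(4n)^10) + O(1/(4n)^11).
(Equivalently this is ζ(10) − Σ_{k≤4n} 1/k^10.)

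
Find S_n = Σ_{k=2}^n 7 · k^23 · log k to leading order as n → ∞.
S_n ~ 7 · n^24 log n / 24 − 7 · n^24 / 576

By integral comparison, S_n = ∫_1^n 7 · x^23 · log x dx + O(n^23 · log n). For the integral, ∫ x^23 log x dx = n^24 log n / 24 − n^24/576 (integration by parts). Hence S_n ~ 7 · n^24 log n / 24 − 7 · n^24 / 576.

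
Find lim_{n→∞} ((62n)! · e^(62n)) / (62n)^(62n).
lim = ∞

Stirling: (62n)! ~ sqrt(2π·62n) · (62n/e)^(62n). Hence
  (62n)! · e^(62n) / (62n)^(62n) ~ sqrt(2π·62n) = sqrt(2π·62) · sqrt(n) → ∞.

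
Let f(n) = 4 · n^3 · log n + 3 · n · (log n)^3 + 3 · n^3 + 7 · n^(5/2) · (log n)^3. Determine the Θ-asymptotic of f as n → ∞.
f(n) ∈ Θ(n^3 · log n)

Compare the terms by growth order. For large n, n^a · (log n)^b dominates n^a' · (log n)^b' iff a > a', or (a = a' and b > b'). Ranking the 4 terms shows the dominant one is 4 · n^3 · log n. Hence f(n) ∈ Θ(n^3 · log n).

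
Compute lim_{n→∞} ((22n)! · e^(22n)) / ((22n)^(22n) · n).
lim = 0

Stirling: (22n)! ~ sqrt(2π·22n) · (22n/e)^(22n). Hence
  (22n)! · e^(22n) / (22n)^(22n) ~ sqrt(2π·22n).
Dividing by n: sqrt(2π·22n) / n = sqrt(2π·22) · n^((1−2)/2), so the expression behaves like sqrt(2π·22) · n^((1−2)/2) → 0.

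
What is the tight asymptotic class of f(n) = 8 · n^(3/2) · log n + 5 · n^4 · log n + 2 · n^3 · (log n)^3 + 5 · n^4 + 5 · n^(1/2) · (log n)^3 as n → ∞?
f(n) ∈ Θ(n^4 · log n)

Compare the terms by growth order. For large n, n^a · (log n)^b dominates n^a' · (log n)^b' iff a > a', or (a = a' and b > b'). Ranking the 5 terms shows the dominant one is 5 · n^4 · log n. Hence f(n) ∈ Θ(n^4 · log n).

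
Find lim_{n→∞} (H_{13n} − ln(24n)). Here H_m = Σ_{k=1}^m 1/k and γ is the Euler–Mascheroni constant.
lim = ln(13/24) + γ

By Euler-Maclaurin, H_m = ln m + γ + O(1/m). So
  H_{13n} − ln(24n) = ln(13n) + γ − ln(24n) + O(1/n)
                       = ln(13/24) + γ + O(1/n).
Hence the limit is ln(13/24) + γ.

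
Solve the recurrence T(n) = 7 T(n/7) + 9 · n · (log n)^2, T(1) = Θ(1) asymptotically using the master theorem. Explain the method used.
T(n) = Θ(n · (log n)^3)

Here log_7 7 = 1 and f(n) = 9 · n · (log n)^2 = Θ(n^(log_7 7) · (log n)^2). This is the extended Case 2 of the master theorem (f matches the critical exponent up to log factors), giving T(n) = Θ(n^(log_7 7) · (log n)^(2+1)) = Θ(n · (log n)^3).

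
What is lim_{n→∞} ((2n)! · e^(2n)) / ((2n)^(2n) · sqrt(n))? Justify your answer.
lim = sqrt(2π·2)

Stirling: (2n)! ~ sqrt(2π·2n) · (2n/e)^(2n). Hence
  (2n)! · e^(2n) / (2n)^(2n) ~ sqrt(2π·2n).
Dividing by sqrt(n): sqrt(2π·2n) / sqrt(n) = sqrt(2π·2) · n^((1−1)/2), so the limit is sqrt(2π·2).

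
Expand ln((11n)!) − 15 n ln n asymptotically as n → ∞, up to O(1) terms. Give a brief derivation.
ln((11n)!) − 15 n ln n = −4 n ln n + 11(ln 11 − 1) n + (1/2) ln(2π·11n) + O(1/n)

Stirling: ln((11n)!) = 11n ln(11n) − 11n + (1/2) ln(2π·11n) + O(1/n).
Expand 11n ln(11n) = 11n (ln n + ln 11) = 11n ln n + 11n ln 11.
Subtract 15n ln n: leading term is (11 − 15) n ln n = −4 n ln n. The next term is 11n ln 11 − 11n = 11(ln 11 − 1) n. Then the (1/2) ln(2π·11n) correction.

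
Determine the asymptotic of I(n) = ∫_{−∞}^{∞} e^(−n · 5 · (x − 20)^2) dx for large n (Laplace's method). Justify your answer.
I(n) = sqrt(π/(5n))

Here φ(x) = 5 · (x − 20)^2 has its unique minimum at x* = 20 with φ(x*) = 0 and φ''(x*) = 10. Laplace's method gives
  I(n) ~ e^(−n φ(x*)) · sqrt(2π / (n · φ''(x*))) = sqrt(2π / (10n)) = sqrt(π/(5n)).
This is exact: substituting u = (x − 20)·sqrt(5n) gives I(n) = (1/sqrt(5n)) ∫_{−∞}^{∞} e^(−u^2) du = sqrt(π/(5n)).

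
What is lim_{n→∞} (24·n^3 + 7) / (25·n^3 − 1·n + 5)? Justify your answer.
lim = 24/25

For large n the leading n^3 terms dominate both numerator and denominator. Dividing top and bottom by n^3, every other term tends to 0, leaving 24/25.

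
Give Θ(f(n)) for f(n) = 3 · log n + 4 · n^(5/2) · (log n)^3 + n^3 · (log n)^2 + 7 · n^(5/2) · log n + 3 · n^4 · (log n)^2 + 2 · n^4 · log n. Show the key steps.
f(n) ∈ Θ(n^4 · (log n)^2)

Compare the terms by growth order. For large n, n^a · (log n)^b dominates n^a' · (log n)^b' iff a > a', or (a = a' and b > b'). Ranking the 6 terms shows the dominant one is 3 · n^4 · (log n)^2. Hence f(n) ∈ Θ(n^4 · (log n)^2).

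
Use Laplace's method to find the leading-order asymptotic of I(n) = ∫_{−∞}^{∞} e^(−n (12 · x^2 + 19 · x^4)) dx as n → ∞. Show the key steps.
I(n) ~ sqrt(π/(12n))

φ(x) = 12 · x^2 + 19 · x^4 has its unique global minimum at x* = 0 (since φ'(x) = 24x + 76x^3 = 0 only at x = 0 for real x with both coefficients positive, and φ → ∞ as |x| → ∞). At x* = 0, φ(0) = 0 and φ''(0) = 24. Laplace's method then gives
  I(n) ~ sqrt(2π / (n · φ''(0))) · e^(−n φ(0)) = sqrt(2π / (24n)) = sqrt(π/(12n)).
The 19 · x^4 term contributes only at subleading order (an O(1/n) relative correction).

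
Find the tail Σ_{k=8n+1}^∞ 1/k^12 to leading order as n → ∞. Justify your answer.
Σ_{k>8n} 1/k^12 ~ 1/(11 · (8n)^11)

Compare to the integral: ∫_{8n}^∞ x^(−12) dx = [−x^(−11)/11]_{8n}^∞ = 1/((12−1)·(8n)^11). Euler-Maclaurin then gives
  Σ_{k>8n} 1/k^12 = ∫_{8n}^∞ dx/x^12 − 1/(2·(8n)^12) + O(1/(8n)^13).
(Equivalently this is ζ(12) − Σ_{k≤8n} 1/k^12.)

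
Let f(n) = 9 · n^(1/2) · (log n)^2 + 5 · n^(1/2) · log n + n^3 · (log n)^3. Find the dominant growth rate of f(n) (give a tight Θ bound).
f(n) ∈ Θ(n^3 · (log n)^3)

Compare the terms by growth order. For large n, n^a · (log n)^b dominates n^a' · (log n)^b' iff a > a', or (a = a' and b > b'). Ranking the 3 terms shows the dominant one is n^3 · (log n)^3. Hence f(n) ∈ Θ(n^3 · (log n)^3).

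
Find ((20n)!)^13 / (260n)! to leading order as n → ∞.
((20n)!)^13/(260n)! ~ ((2π·20n)^(12/2) / sqrt(13)) · 13^(−13·20n)  →  0

Write N = 20n. Stirling: N! ~ sqrt(2π N)(N/e)^N and (13N)! ~ sqrt(2π·13N)·(13N/e)^(13N).
  (N!)^13/(13N)! ~ (2π N)^(13/2) (N/e)^(13N) / [sqrt(2π·13N) (13N/e)^(13N)]
     = (2π N)^(13/2) / sqrt(2π·13N) · (N/(13N))^(13N)
     = (2π N)^((13−1)/2) / sqrt(13) · 13^(−13N).
Since 13^13 > 1, the factor 13^(−13N) decays exponentially, so the ratio → 0. Substituting N = 20n gives the stated form.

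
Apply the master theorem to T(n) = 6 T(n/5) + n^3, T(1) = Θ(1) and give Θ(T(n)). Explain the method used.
T(n) = Θ(n^3)

log_5 6 ≈ 1.113. f(n) = n^3 dominates n^(log_5 6) since 3 > 1.113, and the regularity condition a·f(n/b) = 6·(n/5)^3 = (6/125)·n^3 ≤ c·f(n) holds with c = 6/125 ≈ 0.048 < 1. So this is Case 3: T(n) = Θ(f(n)) = Θ(n^3).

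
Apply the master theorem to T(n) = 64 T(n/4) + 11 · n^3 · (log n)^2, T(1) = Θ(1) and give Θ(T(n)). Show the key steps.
T(n) = Θ(n^3 · (log n)^3)

Here log_4 64 = 3 and f(n) = 11 · n^3 · (log n)^2 = Θ(n^(log_4 64) · (log n)^2). This is the extended Case 2 of the master theorem (f matches the critical exponent up to log factors), giving T(n) = Θ(n^(log_4 64) · (log n)^(2+1)) = Θ(n^3 · (log n)^3).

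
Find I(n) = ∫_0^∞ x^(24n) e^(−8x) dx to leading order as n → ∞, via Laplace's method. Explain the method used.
I(n) ~ (sqrt(2π·24n) / 8) · (24n/(8e))^(24n)

Write the integrand as exp(24n ln x − 8x) and set f(x) = 24n ln x − 8x. Then f'(x) = 24n/x − 8 = 0 at x* = 24n/8, and f''(x*) = −24n/x*^2 = −8^2/(24n). Laplace's method (interior maximum) gives
  I(n) ~ e^(f(x*)) · sqrt(2π / |f''(x*)|)
        = exp(24n ln(24n/8) − 24n) · sqrt(2π · 24n / 8^2)
        = (24n/8)^(24n) e^(−24n) · sqrt(2π·24n) / 8
        = (sqrt(2π·24n) / 8) · (24n/(8e))^(24n).
This matches Γ(24n+1)/8^(24n+1) with Stirling applied to Γ.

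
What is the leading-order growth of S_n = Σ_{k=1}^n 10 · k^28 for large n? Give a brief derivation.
S_n ~ 10 · n^29 / 29

By integral comparison (Euler-Maclaurin), Σ_{k=1}^n 10 · k^28 = 10 · ∫_0^n x^28 dx + O(n^28) = 10 · n^29/29 + O(n^28). (Equivalently, Faulhaber's formula gives the same leading term.)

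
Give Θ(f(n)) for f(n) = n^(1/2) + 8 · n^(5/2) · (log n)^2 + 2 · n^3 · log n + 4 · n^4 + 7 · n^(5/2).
f(n) ∈ Θ(n^4)

Compare the terms by growth order. For large n, n^a · (log n)^b dominates n^a' · (log n)^b' iff a > a', or (a = a' and b > b'). Ranking the 5 terms shows the dominant one is 4 · n^4. Hence f(n) ∈ Θ(n^4).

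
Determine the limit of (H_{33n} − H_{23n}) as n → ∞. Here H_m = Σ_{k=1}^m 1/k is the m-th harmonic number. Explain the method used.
lim = ln(33/23)

Euler-Maclaurin gives H_m = ln m + γ + 1/(2m) + O(1/m^2). The γ and O(1/m) terms cancel in the difference:
  H_{33n} − H_{23n} = ln(33n) − ln(23n) + O(1/n) = ln(33/23) + O(1/n).
Hence the limit is ln(33/23).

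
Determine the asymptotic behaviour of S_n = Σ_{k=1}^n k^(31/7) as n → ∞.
S_n ~ (7/38) · n^(38/7)

Integral comparison: Σ_{k=1}^n k^(31/7) = ∫_0^n x^(31/7) dx + O(n^(31/7)). The integral is n^(1 + 31/7) / (1 + 31/7) = n^((31+7)/7) / ((31+7)/7) = (7/38) · n^(38/7).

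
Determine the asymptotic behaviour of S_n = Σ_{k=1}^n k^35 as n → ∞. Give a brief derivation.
S_n ~ n^36 / 36

By integral comparison (Euler-Maclaurin), Σ_{k=1}^n k^35 = ∫_0^n x^35 dx + O(n^35) = n^36/36 + O(n^35). (Equivalently, Faulhaber's formula gives the same leading term.)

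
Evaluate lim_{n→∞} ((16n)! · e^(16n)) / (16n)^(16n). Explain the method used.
lim = ∞

Stirling: (16n)! ~ sqrt(2π·16n) · (16n/e)^(16n). Hence
  (16n)! · e^(16n) / (16n)^(16n) ~ sqrt(2π·16n) = sqrt(2π·16) · sqrt(n) → ∞.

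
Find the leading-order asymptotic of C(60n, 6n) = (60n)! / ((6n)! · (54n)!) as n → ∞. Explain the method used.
C(60n, 6n) ~ (10000000000/387420489)^(6n) · sqrt(5/(9π·6n))

Write N = 6n. Apply Stirling to each factorial:
  (10N)! ~ sqrt(2π·10N) · (10N/e)^(10N),
  N! ~ sqrt(2π N) · (N/e)^N,
  (9N)! ~ sqrt(2π·9N) · (9N/e)^(9N).
The exponential factors combine to (10N)^(10N) / (N^N · (9N)^(9N)) = 10^(10N)/9^(9N) = (10^10/9^9)^N = (10000000000/387420489)^N.
The square-root prefactors combine to sqrt(2π·10N) / (sqrt(2π N)·sqrt(2π·9N)) = sqrt(10 / (2π·9·N)) = sqrt(5/(9π·6n)).
Substituting N = 6n: C(60n, 6n) ~ (10000000000/387420489)^(6n) · sqrt(5/(9π·6n)).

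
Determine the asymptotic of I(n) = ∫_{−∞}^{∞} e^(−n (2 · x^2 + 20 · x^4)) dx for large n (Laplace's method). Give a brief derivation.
I(n) ~ sqrt(π/(2n))

φ(x) = 2 · x^2 + 20 · x^4 has its unique global minimum at x* = 0 (since φ'(x) = 4x + 80x^3 = 0 only at x = 0 for real x with both coefficients positive, and φ → ∞ as |x| → ∞). At x* = 0, φ(0) = 0 and φ''(0) = 4. Laplace's method then gives
  I(n) ~ sqrt(2π / (n · φ''(0))) · e^(−n φ(0)) = sqrt(2π / (4n)) = sqrt(π/(2n)).
The 20 · x^4 term contributes only at subleading order (an O(1/n) relative correction).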